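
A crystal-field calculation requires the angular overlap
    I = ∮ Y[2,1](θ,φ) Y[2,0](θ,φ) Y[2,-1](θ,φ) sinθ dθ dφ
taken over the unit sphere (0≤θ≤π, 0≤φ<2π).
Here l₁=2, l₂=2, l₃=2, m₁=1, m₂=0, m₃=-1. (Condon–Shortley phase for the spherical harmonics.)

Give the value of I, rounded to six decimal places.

-0.090112

Checks pass: Σm=0; 6 even; l₃=2∈[0,4].
(2·2+1)(2·2+1)(2·2+1) = 125
Δ: 2! 2! 2! / 7! → 1/630
sum: t=0:+1/8 t=1:−1/1 t=2:+1/8 = -3/4
3j²(2 2 2; 0 0 0) = Δ·Π!·Σ² = 2/35  (sign -1)
sum: t=0:+1/4 t=1:−1/2 = -1/4
3j²(2 2 2; 1 0 -1) = Δ·Π!·Σ² = 1/70  (sign +1)
combine: 4πI² = 125·2/35·1/70 = 5/49
take √, sign -1: I = -0.09011188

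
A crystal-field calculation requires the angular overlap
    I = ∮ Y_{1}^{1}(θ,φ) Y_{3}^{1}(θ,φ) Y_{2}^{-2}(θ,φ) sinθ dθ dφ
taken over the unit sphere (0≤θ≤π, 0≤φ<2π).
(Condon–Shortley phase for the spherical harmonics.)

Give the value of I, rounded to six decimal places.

-0.082589

Rules hold: Σm=0, L=6 even, 2≤2≤4.
N = 3·7·5 = 105
Δ = 2!·0!·4!/7! = 1/105
Racah Σ t=1..1: t=1:−1/4 = -1/4
⇒ 3j(1 3 2; 0 0 0)² = 3/35, sgn -1
Racah Σ t=0..0: t=0:+1/48 = 1/48
⇒ 3j(1 3 2; 1 1 -2)² = 1/105, sgn +1
4πI² = N·(3j₀)²·(3jₘ)² = 3/35
I = -1·√(0.0857143/4π) = -0.08258890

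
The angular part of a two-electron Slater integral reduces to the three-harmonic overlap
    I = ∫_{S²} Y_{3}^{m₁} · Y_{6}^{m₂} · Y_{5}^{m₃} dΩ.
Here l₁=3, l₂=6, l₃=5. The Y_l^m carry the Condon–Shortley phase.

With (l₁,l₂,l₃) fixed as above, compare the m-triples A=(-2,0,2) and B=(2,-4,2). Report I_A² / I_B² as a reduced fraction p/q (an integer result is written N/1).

Shared (l₁,l₂,l₃)=(3,6,5): N and (l;000)² cancel in I_A²/I_B².
A: Δ = 4!·2!·8!/15! = 1/675675; Racah Σ t=3..4: t=3:−1/8640 t=4:+1/34560 = -1/11520; ⇒ 3j(3 6 5; -2 0 2)² = 3/143, sgn +1
B: Δ = 4!·2!·8!/15! = 1/675675; Racah Σ t=0..1: t=0:+1/34560 t=1:−1/60480 = 1/80640; ⇒ 3j(3 6 5; 2 -4 2)² = 6/1001, sgn -1
I_A²/I_B² = (3/143)/(6/1001) = 7/2

7/2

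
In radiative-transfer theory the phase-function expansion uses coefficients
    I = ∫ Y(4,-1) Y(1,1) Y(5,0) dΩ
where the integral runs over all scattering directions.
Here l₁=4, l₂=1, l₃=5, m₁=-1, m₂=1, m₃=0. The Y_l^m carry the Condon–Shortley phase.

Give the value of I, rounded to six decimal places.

0.155288

Rules hold: Σm=0, L=10 even, 3≤5≤5.
N = 9·3·11 = 297
Δ = 0!·8!·2!/11! = 1/495
Racah Σ t=0..0: t=0:+1/576 = 1/576
⇒ 3j(4 1 5; 0 0 0)² = 5/99, sgn -1
Racah Σ t=0..0: t=0:+1/1440 = 1/1440
⇒ 3j(4 1 5; -1 1 0)² = 2/99, sgn -1
4πI² = N·(3j₀)²·(3jₘ)² = 10/33
I = +1·√(0.30303/4π) = 0.15528807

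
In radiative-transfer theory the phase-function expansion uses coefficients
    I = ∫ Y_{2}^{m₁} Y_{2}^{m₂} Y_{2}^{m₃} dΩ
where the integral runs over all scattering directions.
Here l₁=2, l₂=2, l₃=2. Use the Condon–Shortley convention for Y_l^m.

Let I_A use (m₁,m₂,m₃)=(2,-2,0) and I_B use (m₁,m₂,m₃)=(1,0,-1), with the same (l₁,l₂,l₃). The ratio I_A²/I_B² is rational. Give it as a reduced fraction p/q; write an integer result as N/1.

4/1

Same 2,2,2: normalisation and zero-m 3j drop out of the ratio.
A: Δ: 2! 2! 2! / 7! → 1/630; sum: t=0:+1/8 = 1/8; 3j²(2 2 2; 2 -2 0) = Δ·Π!·Σ² = 2/35  (sign +1)
B: Δ: 2! 2! 2! / 7! → 1/630; sum: t=0:+1/4 t=1:−1/2 = -1/4; 3j²(2 2 2; 1 0 -1) = Δ·Π!·Σ² = 1/70  (sign +1)
I_A²/I_B² = (2/35)/(1/70) = 4/1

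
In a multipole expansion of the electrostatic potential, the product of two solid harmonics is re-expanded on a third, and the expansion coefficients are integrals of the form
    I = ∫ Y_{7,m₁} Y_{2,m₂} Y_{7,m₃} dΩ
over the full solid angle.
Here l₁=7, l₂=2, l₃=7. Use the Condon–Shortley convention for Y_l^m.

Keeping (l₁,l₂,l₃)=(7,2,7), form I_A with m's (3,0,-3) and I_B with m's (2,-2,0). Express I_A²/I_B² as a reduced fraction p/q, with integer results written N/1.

841/4536

Shared (l₁,l₂,l₃)=(7,2,7): N and (l;000)² cancel in I_A²/I_B².
A: Δ = 2!·12!·2!/17! = 1/185640; Racah Σ t=0..2: t=0:+1/3870720 t=1:−1/2177280 t=2:+1/29030400 = -29/174182400; ⇒ 3j(7 2 7; 3 0 -3)² = 841/185640, sgn -1
B: Δ = 2!·12!·2!/17! = 1/185640; Racah Σ t=0..0: t=0:+1/2419200 = 1/2419200; ⇒ 3j(7 2 7; 2 -2 0)² = 27/1105, sgn -1
I_A²/I_B² = (841/185640)/(27/1105) = 841/4536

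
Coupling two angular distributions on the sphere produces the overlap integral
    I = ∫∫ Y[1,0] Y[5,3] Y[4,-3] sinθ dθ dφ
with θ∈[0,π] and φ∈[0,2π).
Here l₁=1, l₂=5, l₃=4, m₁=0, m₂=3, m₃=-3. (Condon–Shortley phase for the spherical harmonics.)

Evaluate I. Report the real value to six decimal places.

-0.196426

m-sum 0 ✓  L=10 even ✓  4≤4≤6 ✓
Π(2lᵢ+1) = 3×11×9 = 297
triangle coeff Δ(1,5,4) = 1/495
Σ_t [1,1]: t=1:−1/576 = -1/576
(3j)²=5/99 [(1 5 4; 0 0 0)], sign=-1
Σ_t [1,1]: t=1:−1/5040 = -1/5040
(3j)²=16/495 [(1 5 4; 0 3 -3)], sign=+1
⇒ 4πI² = 16/33
I = (-1)√(16/33/(4π)) = -0.19642560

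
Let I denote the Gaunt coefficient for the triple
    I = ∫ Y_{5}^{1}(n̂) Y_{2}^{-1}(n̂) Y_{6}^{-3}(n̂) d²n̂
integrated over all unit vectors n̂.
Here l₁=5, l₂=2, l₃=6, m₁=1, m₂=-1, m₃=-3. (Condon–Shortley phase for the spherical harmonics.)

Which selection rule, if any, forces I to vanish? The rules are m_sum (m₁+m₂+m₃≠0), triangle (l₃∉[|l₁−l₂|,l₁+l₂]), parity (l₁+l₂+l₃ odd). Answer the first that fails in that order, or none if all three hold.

m₁+m₂+m₃ = 1 − 1 − 3 = -3  ✗
triangle: |5−2|=3 ≤ l₃=6 ≤ 5+2=7
parity: l₁+l₂+l₃ = 13 is odd

m_sum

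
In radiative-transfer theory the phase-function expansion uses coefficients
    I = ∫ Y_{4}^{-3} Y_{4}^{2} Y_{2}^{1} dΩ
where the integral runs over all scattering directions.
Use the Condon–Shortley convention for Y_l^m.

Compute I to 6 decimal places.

Checks pass: Σm=0; 10 even; l₃=2∈[0,8].
(2·4+1)(2·4+1)(2·2+1) = 405
Δ: 6! 2! 2! / 11! → 1/13860
sum: t=2:+1/192 t=3:−1/36 t=4:+1/192 = -5/288
3j²(4 4 2; 0 0 0) = Δ·Π!·Σ² = 20/693  (sign -1)
sum: t=5:−1/240 t=6:+1/1440 = -1/288
3j²(4 4 2; -3 2 1) = Δ·Π!·Σ² = 5/132  (sign +1)
combine: 4πI² = 405·20/693·5/132 = 375/847
take √, sign -1: I = -0.18770204

-0.187702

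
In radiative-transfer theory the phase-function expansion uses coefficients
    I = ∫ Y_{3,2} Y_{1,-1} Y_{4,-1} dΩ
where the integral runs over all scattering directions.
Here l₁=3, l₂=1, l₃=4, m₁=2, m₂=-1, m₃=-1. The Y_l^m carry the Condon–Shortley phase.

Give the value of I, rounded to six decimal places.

Rules hold: Σm=0, L=8 even, 2≤4≤4.
N = 7·3·9 = 189
Δ = 0!·6!·2!/9! = 1/252
Racah Σ t=0..0: t=0:+1/36 = 1/36
⇒ 3j(3 1 4; 0 0 0)² = 4/63, sgn +1
Racah Σ t=0..0: t=0:+1/240 = 1/240
⇒ 3j(3 1 4; 2 -1 -1)² = 1/84, sgn -1
4πI² = N·(3j₀)²·(3jₘ)² = 1/7
I = -1·√(0.142857/4π) = -0.10662181

-0.106622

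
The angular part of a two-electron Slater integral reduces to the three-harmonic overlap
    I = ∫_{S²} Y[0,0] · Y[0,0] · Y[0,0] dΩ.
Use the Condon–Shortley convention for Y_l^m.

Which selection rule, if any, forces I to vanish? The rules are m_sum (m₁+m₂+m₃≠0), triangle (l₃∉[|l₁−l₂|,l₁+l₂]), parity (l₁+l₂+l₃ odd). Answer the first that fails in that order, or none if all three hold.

Σmᵢ = 0  ✓
l₃∈[|l₁−l₂|,l₁+l₂]=[0,0], have l₃=0  ✓
Σlᵢ = 0 ⇒ even  ✓

none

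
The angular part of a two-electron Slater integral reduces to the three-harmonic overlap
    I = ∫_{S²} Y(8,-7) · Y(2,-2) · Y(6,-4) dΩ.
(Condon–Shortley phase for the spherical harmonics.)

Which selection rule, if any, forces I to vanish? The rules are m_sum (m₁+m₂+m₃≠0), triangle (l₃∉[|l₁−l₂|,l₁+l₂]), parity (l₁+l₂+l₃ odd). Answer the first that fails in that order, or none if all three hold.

m_sum

m₁+m₂+m₃ = -7 − 2 − 4 = -13  ✗
triangle: |8−2|=6 ≤ l₃=6 ≤ 8+2=10
parity: l₁+l₂+l₃ = 16 is even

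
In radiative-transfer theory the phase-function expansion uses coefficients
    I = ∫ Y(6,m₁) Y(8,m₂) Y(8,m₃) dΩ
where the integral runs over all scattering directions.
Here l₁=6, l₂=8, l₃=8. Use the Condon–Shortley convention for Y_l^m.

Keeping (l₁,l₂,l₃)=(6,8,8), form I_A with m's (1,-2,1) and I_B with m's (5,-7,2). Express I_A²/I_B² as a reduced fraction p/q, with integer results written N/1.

4205/6318

Shared (l₁,l₂,l₃)=(6,8,8): N and (l;000)² cancel in I_A²/I_B².
A: Δ = 6!·6!·10!/23! = 1/13742520792; Racah Σ t=0..5: t=0:+1/1492992000 t=1:−1/82944000 t=2:+1/29859840 t=3:−1/52254720 t=4:+1/464486400 t=5:−1/31352832000 = 319/62705664000; ⇒ 3j(6 8 8; 1 -2 1)² = 4205/772616, sgn -1
B: Δ = 6!·6!·10!/23! = 1/13742520792; Racah Σ t=0..1: t=0:+1/31352832000 t=1:−1/313528320000 = 1/34836480000; ⇒ 3j(6 8 8; 5 -7 2)² = 243/29716, sgn +1
I_A²/I_B² = (4205/772616)/(243/29716) = 4205/6318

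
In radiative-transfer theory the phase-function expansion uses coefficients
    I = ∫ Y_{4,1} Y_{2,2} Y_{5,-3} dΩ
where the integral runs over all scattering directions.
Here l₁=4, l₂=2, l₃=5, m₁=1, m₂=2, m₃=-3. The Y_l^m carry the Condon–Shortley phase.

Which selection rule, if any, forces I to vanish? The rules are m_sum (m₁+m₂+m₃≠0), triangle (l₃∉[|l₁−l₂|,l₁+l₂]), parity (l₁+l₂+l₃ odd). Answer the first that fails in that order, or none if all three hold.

parity

azimuthal sum: 1 + 2 − 3 = 0  ✓
2 ≤ 5 ≤ 6 (triangle on l)  ✓
L = 4 + 2 + 5 = 11 (odd)  ✗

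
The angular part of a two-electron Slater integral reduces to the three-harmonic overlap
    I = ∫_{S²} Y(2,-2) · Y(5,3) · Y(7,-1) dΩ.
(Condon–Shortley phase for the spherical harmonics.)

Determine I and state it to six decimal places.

m-sum 0 ✓  L=14 even ✓  3≤7≤7 ✓
Π(2lᵢ+1) = 5×11×15 = 825
triangle coeff Δ(2,5,7) = 1/15015
Σ_t [0,0]: t=0:+1/57600 = 1/57600
(3j)²=21/715 [(2 5 7; 0 0 0)], sign=-1
Σ_t [0,0]: t=0:+1/1935360 = 1/1935360
(3j)²=1/1001 [(2 5 7; -2 3 -1)], sign=+1
⇒ 4πI² = 45/1859
I = (-1)√(45/1859/(4π)) = -0.04388960

-0.043890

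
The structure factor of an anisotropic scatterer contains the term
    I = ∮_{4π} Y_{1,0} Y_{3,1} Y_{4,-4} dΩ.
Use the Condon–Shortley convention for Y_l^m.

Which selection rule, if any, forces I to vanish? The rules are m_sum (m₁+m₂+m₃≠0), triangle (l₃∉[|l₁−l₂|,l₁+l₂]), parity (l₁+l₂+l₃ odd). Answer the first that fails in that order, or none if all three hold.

m₁+m₂+m₃ = 0 + 1 − 4 = -3  ✗
triangle: |1−3|=2 ≤ l₃=4 ≤ 1+3=4
parity: l₁+l₂+l₃ = 8 is even

m_sum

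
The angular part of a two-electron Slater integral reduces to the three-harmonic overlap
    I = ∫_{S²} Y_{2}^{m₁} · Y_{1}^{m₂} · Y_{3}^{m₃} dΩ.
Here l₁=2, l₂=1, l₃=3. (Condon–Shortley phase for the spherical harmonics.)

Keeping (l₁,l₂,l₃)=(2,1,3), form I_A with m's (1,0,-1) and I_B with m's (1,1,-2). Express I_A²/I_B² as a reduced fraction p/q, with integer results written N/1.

Same 2,1,3: normalisation and zero-m 3j drop out of the ratio.
A: Δ: 0! 4! 2! / 7! → 1/105; sum: t=0:+1/6 = 1/6; 3j²(2 1 3; 1 0 -1) = Δ·Π!·Σ² = 8/105  (sign +1)
B: Δ: 0! 4! 2! / 7! → 1/105; sum: t=0:+1/12 = 1/12; 3j²(2 1 3; 1 1 -2) = Δ·Π!·Σ² = 2/21  (sign -1)
I_A²/I_B² = (8/105)/(2/21) = 4/5

4/5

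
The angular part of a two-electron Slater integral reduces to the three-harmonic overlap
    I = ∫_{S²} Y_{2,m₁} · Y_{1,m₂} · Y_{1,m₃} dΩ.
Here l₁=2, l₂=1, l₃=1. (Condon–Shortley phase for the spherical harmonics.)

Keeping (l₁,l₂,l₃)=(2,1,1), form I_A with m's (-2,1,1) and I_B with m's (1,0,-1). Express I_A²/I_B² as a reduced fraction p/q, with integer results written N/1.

2/1

l's match ⇒ only the (l;m) 3-j factors differ between A and B.
A: triangle coeff Δ(2,1,1) = 1/30; Σ_t [2,2]: t=2:+1/4 = 1/4; (3j)²=1/5 [(2 1 1; -2 1 1)], sign=+1
B: triangle coeff Δ(2,1,1) = 1/30; Σ_t [1,1]: t=1:−1/2 = -1/2; (3j)²=1/10 [(2 1 1; 1 0 -1)], sign=-1
I_A²/I_B² = (1/5)/(1/10) = 2/1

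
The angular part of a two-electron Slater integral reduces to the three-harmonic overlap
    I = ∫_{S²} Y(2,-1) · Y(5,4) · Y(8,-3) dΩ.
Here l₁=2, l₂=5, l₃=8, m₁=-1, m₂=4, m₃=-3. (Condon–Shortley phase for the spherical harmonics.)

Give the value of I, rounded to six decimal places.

0.000000

|2−5|≤8≤2+5 violated ⇒ I = 0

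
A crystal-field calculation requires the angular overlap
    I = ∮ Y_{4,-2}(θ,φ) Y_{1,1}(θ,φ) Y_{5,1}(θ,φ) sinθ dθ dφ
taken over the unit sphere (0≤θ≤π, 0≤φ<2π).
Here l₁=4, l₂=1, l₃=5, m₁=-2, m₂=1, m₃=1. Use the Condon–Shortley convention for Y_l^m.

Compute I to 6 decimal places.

m-sum 0 ✓  L=10 even ✓  3≤5≤5 ✓
Π(2lᵢ+1) = 9×3×11 = 297
triangle coeff Δ(4,1,5) = 1/495
Σ_t [0,0]: t=0:+1/576 = 1/576
(3j)²=5/99 [(4 1 5; 0 0 0)], sign=-1
Σ_t [0,0]: t=0:+1/2880 = 1/2880
(3j)²=2/165 [(4 1 5; -2 1 1)], sign=+1
⇒ 4πI² = 2/11
I = (-1)√(2/11/(4π)) = -0.12028562

-0.120286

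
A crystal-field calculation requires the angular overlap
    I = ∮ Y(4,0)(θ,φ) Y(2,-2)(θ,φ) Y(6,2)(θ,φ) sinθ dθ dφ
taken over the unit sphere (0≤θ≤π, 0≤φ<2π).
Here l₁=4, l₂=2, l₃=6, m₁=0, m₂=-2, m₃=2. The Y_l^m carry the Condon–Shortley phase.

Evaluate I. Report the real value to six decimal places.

0.133065

m-sum 0 ✓  L=12 even ✓  2≤6≤6 ✓
Π(2lᵢ+1) = 9×5×13 = 585
triangle coeff Δ(4,2,6) = 1/6435
Σ_t [0,0]: t=0:+1/2304 = 1/2304
(3j)²=5/143 [(4 2 6; 0 0 0)], sign=+1
Σ_t [0,0]: t=0:+1/13824 = 1/13824
(3j)²=14/1287 [(4 2 6; 0 -2 2)], sign=+1
⇒ 4πI² = 350/1573
I = (+1)√(350/1573/(4π)) = 0.13306527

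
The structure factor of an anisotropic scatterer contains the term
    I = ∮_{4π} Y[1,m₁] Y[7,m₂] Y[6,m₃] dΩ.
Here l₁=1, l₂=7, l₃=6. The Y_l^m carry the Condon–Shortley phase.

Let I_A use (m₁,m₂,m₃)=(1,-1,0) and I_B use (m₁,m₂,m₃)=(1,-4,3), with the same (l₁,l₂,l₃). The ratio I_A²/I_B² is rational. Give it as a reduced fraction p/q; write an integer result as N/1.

Same 1,7,6: normalisation and zero-m 3j drop out of the ratio.
A: Δ: 2! 0! 12! / 15! → 1/1365; sum: t=0:+1/1036800 = 1/1036800; 3j²(1 7 6; 1 -1 0) = Δ·Π!·Σ² = 4/195  (sign +1)
B: Δ: 2! 0! 12! / 15! → 1/1365; sum: t=0:+1/4354560 = 1/4354560; 3j²(1 7 6; 1 -4 3) = Δ·Π!·Σ² = 11/273  (sign -1)
I_A²/I_B² = (4/195)/(11/273) = 28/55

28/55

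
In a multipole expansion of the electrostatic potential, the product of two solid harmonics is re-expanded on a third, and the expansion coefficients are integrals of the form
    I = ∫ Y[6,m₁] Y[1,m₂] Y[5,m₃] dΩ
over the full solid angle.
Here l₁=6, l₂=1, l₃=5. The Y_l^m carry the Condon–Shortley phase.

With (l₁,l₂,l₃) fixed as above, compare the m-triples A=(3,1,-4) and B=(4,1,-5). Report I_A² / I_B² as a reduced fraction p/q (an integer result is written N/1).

3/1

Same 6,1,5: normalisation and zero-m 3j drop out of the ratio.
A: Δ: 2! 10! 0! / 13! → 1/858; sum: t=2:+1/725760 = 1/725760; 3j²(6 1 5; 3 1 -4) = Δ·Π!·Σ² = 1/286  (sign -1)
B: Δ: 2! 10! 0! / 13! → 1/858; sum: t=2:+1/7257600 = 1/7257600; 3j²(6 1 5; 4 1 -5) = Δ·Π!·Σ² = 1/858  (sign +1)
I_A²/I_B² = (1/286)/(1/858) = 3/1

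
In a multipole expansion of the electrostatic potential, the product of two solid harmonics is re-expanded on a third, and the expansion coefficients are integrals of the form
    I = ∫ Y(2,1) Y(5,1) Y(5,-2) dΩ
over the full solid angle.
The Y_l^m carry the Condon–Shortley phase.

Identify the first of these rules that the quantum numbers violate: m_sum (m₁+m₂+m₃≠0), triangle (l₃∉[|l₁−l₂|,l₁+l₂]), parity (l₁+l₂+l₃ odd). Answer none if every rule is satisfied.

none

azimuthal sum: 1 + 1 − 2 = 0  ✓
3 ≤ 5 ≤ 7 (triangle on l)  ✓
L = 2 + 5 + 5 = 12 (even)  ✓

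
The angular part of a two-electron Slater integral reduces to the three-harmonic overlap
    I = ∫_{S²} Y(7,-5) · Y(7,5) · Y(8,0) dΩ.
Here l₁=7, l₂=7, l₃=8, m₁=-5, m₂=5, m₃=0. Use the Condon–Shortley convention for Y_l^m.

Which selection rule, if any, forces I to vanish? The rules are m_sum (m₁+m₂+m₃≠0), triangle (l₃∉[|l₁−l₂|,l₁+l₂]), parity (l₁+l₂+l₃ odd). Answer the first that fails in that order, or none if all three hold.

none

Σmᵢ = 0  ✓
l₃∈[|l₁−l₂|,l₁+l₂]=[0,14], have l₃=8  ✓
Σlᵢ = 22 ⇒ even  ✓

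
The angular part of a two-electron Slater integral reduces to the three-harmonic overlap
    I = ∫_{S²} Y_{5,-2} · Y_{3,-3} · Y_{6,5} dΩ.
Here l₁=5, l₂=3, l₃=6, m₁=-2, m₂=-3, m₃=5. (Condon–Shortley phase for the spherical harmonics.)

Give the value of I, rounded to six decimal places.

0.169016

m-sum 0 ✓  L=14 even ✓  2≤6≤8 ✓
Π(2lᵢ+1) = 11×7×13 = 1001
triangle coeff Δ(5,3,6) = 1/675675
Σ_t [0,2]: t=0:+1/8640 t=1:−1/2304 t=2:+1/8640 = -7/34560
(3j)²=7/429 [(5 3 6; 0 0 0)], sign=-1
Σ_t [0,0]: t=0:+1/241920 = 1/241920
(3j)²=2/91 [(5 3 6; -2 -3 5)], sign=-1
⇒ 4πI² = 14/39
I = (+1)√(14/39/(4π)) = 0.16901560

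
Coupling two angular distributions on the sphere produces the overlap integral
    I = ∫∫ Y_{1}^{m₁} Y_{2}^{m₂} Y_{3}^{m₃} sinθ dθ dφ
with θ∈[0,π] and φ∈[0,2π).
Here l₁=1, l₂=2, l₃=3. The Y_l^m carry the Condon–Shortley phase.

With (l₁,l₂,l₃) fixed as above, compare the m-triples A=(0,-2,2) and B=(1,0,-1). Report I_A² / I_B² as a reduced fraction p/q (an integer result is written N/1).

Same 1,2,3: normalisation and zero-m 3j drop out of the ratio.
A: Δ: 0! 2! 4! / 7! → 1/105; sum: t=0:+1/24 = 1/24; 3j²(1 2 3; 0 -2 2) = Δ·Π!·Σ² = 1/21  (sign -1)
B: Δ: 0! 2! 4! / 7! → 1/105; sum: t=0:+1/8 = 1/8; 3j²(1 2 3; 1 0 -1) = Δ·Π!·Σ² = 2/35  (sign +1)
I_A²/I_B² = (1/21)/(2/35) = 5/6

5/6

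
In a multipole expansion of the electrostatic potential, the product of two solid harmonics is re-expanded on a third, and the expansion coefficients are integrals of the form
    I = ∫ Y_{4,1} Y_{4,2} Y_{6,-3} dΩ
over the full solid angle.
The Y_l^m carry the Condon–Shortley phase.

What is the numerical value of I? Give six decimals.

-0.103072

m-sum 0 ✓  L=14 even ✓  0≤6≤8 ✓
Π(2lᵢ+1) = 9×9×13 = 1053
triangle coeff Δ(4,4,6) = 1/1261260
Σ_t [0,2]: t=0:+1/4608 t=1:−1/1296 t=2:+1/4608 = -7/20736
(3j)²=20/1287 [(4 4 6; 0 0 0)], sign=-1
Σ_t [0,2]: t=0:+1/51840 t=1:−1/5760 t=2:+1/11520 = -7/103680
(3j)²=7/858 [(4 4 6; 1 2 -3)], sign=+1
⇒ 4πI² = 210/1573
I = (-1)√(210/1573/(4π)) = -0.10307192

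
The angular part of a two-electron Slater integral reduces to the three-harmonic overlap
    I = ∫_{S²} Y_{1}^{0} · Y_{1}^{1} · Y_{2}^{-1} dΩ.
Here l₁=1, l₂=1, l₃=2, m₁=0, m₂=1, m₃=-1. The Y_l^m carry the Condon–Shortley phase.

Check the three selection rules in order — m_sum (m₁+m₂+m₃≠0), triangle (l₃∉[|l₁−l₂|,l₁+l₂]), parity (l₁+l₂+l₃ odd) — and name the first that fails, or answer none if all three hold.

none

m₁+m₂+m₃ = 0 + 1 − 1 = 0  ✓
triangle: |1−1|=0 ≤ l₃=2 ≤ 1+1=2  ✓
parity: l₁+l₂+l₃ = 4 is even  ✓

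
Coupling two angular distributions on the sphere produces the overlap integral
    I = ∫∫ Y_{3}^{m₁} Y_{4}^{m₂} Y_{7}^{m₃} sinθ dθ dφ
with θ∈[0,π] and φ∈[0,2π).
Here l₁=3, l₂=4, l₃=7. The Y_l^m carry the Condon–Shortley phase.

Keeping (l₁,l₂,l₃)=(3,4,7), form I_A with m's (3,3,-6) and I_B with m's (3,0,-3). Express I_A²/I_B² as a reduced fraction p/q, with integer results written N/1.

286/35

Same 3,4,7: normalisation and zero-m 3j drop out of the ratio.
A: Δ: 0! 6! 8! / 15! → 1/45045; sum: t=0:+1/3628800 = 1/3628800; 3j²(3 4 7; 3 3 -6) = Δ·Π!·Σ² = 4/105  (sign -1)
B: Δ: 0! 6! 8! / 15! → 1/45045; sum: t=0:+1/414720 = 1/414720; 3j²(3 4 7; 3 0 -3) = Δ·Π!·Σ² = 2/429  (sign +1)
I_A²/I_B² = (4/105)/(2/429) = 286/35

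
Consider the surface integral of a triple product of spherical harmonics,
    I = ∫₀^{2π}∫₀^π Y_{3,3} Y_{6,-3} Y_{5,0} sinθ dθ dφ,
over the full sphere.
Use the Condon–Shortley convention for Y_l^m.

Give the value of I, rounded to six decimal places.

0.190675

Rules hold: Σm=0, L=14 even, 3≤5≤9.
N = 7·13·11 = 1001
Δ = 4!·2!·8!/15! = 1/675675
Racah Σ t=1..3: t=1:−1/8640 t=2:+1/2304 t=3:−1/8640 = 7/34560
⇒ 3j(3 6 5; 0 0 0)² = 7/429, sgn -1
Racah Σ t=0..0: t=0:+1/34560 = 1/34560
⇒ 3j(3 6 5; 3 -3 0)² = 4/143, sgn -1
4πI² = N·(3j₀)²·(3jₘ)² = 196/429
I = +1·√(0.456876/4π) = 0.19067531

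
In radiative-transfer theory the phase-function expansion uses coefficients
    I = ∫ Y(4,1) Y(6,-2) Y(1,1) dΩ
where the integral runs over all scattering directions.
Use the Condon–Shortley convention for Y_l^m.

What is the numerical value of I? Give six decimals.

0.000000

|4−6|≤1≤4+6 violated ⇒ I = 0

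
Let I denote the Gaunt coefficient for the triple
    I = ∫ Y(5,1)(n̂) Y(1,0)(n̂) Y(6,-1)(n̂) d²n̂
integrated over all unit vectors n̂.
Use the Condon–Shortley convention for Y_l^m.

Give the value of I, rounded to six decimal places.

Checks pass: Σm=0; 12 even; l₃=6∈[4,6].
(2·5+1)(2·1+1)(2·6+1) = 429
Δ: 0! 10! 2! / 13! → 1/858
sum: t=0:+1/14400 = 1/14400
3j²(5 1 6; 0 0 0) = Δ·Π!·Σ² = 6/143  (sign +1)
sum: t=0:+1/17280 = 1/17280
3j²(5 1 6; 1 0 -1) = Δ·Π!·Σ² = 35/858  (sign -1)
combine: 4πI² = 429·6/143·35/858 = 105/143
take √, sign -1: I = -0.24172507

-0.241725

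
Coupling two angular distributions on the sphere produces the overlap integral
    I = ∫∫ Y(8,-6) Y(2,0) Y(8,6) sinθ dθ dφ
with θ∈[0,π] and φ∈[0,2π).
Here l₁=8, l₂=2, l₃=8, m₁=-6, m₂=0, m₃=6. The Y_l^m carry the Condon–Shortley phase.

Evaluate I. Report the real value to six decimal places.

Rules hold: Σm=0, L=18 even, 6≤8≤10.
N = 17·5·17 = 1445
Δ = 2!·14!·2!/19! = 1/348840
Racah Σ t=0..2: t=0:+1/116121600 t=1:−1/25401600 t=2:+1/116121600 = -1/45158400
⇒ 3j(8 2 8; 0 0 0)² = 24/1615, sgn -1
Racah Σ t=0..2: t=0:+1/348713164800 t=1:−1/6227020800 t=2:+1/3832012800 = 1/9686476800
⇒ 3j(8 2 8; -6 0 6)² = 6/1615, sgn +1
4πI² = N·(3j₀)²·(3jₘ)² = 144/1805
I = -1·√(0.0797784/4π) = -0.07967787

-0.079678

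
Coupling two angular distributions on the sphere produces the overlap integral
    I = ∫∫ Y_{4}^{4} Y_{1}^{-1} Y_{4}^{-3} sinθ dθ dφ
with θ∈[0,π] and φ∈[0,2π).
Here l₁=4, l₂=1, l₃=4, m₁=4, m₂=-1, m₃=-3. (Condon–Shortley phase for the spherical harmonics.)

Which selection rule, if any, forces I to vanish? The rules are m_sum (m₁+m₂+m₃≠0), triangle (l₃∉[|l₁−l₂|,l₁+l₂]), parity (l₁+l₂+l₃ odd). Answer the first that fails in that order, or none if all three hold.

m₁+m₂+m₃ = 4 − 1 − 3 = 0  ✓
triangle: |4−1|=3 ≤ l₃=4 ≤ 4+1=5  ✓
parity: l₁+l₂+l₃ = 9 is odd  ✗

parity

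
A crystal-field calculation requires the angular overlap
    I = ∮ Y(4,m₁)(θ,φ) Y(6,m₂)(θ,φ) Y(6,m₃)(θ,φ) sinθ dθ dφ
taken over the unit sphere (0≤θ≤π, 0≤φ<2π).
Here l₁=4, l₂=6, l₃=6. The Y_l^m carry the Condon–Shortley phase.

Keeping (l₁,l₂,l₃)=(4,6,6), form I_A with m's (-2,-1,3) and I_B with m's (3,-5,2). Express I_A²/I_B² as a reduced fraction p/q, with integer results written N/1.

Shared (l₁,l₂,l₃)=(4,6,6): N and (l;000)² cancel in I_A²/I_B².
A: Δ = 4!·4!·8!/17! = 1/15315300; Racah Σ t=2..4: t=2:+1/69120 t=3:−1/51840 t=4:+1/483840 = -1/362880; ⇒ 3j(4 6 6; -2 -1 3)² = 16/17017, sgn +1
B: Δ = 4!·4!·8!/17! = 1/15315300; Racah Σ t=0..1: t=0:+1/725760 t=1:−1/5806080 = 1/829440; ⇒ 3j(4 6 6; 3 -5 2)² = 49/2652, sgn +1
I_A²/I_B² = (16/17017)/(49/2652) = 192/3773

192/3773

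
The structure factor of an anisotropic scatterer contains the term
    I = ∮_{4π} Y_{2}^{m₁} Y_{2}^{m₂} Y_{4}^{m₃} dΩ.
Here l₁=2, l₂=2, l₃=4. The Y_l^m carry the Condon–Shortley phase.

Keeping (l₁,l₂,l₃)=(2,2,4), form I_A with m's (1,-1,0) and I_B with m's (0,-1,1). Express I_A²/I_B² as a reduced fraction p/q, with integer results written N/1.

Same 2,2,4: normalisation and zero-m 3j drop out of the ratio.
A: Δ: 0! 4! 4! / 9! → 1/630; sum: t=0:+1/36 = 1/36; 3j²(2 2 4; 1 -1 0) = Δ·Π!·Σ² = 8/315  (sign +1)
B: Δ: 0! 4! 4! / 9! → 1/630; sum: t=0:+1/24 = 1/24; 3j²(2 2 4; 0 -1 1) = Δ·Π!·Σ² = 1/21  (sign -1)
I_A²/I_B² = (8/315)/(1/21) = 8/15

8/15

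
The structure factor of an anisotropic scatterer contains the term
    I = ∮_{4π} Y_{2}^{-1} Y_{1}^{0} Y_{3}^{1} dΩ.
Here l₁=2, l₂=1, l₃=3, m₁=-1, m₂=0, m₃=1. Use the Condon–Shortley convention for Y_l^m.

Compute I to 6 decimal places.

-0.233597

Checks pass: Σm=0; 6 even; l₃=3∈[1,3].
(2·2+1)(2·1+1)(2·3+1) = 105
Δ: 0! 4! 2! / 7! → 1/105
sum: t=0:+1/4 = 1/4
3j²(2 1 3; 0 0 0) = Δ·Π!·Σ² = 3/35  (sign -1)
sum: t=0:+1/6 = 1/6
3j²(2 1 3; -1 0 1) = Δ·Π!·Σ² = 8/105  (sign +1)
combine: 4πI² = 105·3/35·8/105 = 24/35
take √, sign -1: I = -0.23359668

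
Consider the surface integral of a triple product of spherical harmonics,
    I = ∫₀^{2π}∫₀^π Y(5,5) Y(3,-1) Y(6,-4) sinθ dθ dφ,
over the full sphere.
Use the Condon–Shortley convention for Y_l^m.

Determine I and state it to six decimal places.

Rules hold: Σm=0, L=14 even, 2≤6≤8.
N = 11·7·13 = 1001
Δ = 2!·8!·4!/15! = 1/675675
Racah Σ t=0..2: t=0:+1/8640 t=1:−1/2304 t=2:+1/8640 = -7/34560
⇒ 3j(5 3 6; 0 0 0)² = 7/429, sgn -1
Racah Σ t=0..0: t=0:+1/322560 = 1/322560
⇒ 3j(5 3 6; 5 -1 -4)² = 18/1001, sgn +1
4πI² = N·(3j₀)²·(3jₘ)² = 42/143
I = -1·√(0.293706/4π) = -0.15288036

-0.152880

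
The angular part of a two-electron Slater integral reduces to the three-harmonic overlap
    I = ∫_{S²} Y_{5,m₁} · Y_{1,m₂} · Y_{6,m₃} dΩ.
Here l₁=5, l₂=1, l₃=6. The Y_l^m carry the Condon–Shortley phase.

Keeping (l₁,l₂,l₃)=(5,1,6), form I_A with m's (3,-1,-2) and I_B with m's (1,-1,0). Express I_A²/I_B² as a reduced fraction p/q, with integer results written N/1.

l's match ⇒ only the (l;m) 3-j factors differ between A and B.
A: triangle coeff Δ(5,1,6) = 1/858; Σ_t [0,0]: t=0:+1/161280 = 1/161280; (3j)²=1/143 [(5 1 6; 3 -1 -2)], sign=+1
B: triangle coeff Δ(5,1,6) = 1/858; Σ_t [0,0]: t=0:+1/34560 = 1/34560; (3j)²=5/286 [(5 1 6; 1 -1 0)], sign=+1
I_A²/I_B² = (1/143)/(5/286) = 2/5

2/5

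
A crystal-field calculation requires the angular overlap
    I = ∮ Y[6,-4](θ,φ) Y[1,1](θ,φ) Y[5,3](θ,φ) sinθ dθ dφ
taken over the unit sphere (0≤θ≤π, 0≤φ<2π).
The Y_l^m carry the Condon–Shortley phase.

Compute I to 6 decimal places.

Checks pass: Σm=0; 12 even; l₃=5∈[5,7].
(2·6+1)(2·1+1)(2·5+1) = 429
Δ: 2! 10! 0! / 13! → 1/858
sum: t=1:−1/14400 = -1/14400
3j²(6 1 5; 0 0 0) = Δ·Π!·Σ² = 6/143  (sign +1)
sum: t=2:+1/161280 = 1/161280
3j²(6 1 5; -4 1 3) = Δ·Π!·Σ² = 15/286  (sign +1)
combine: 4πI² = 429·6/143·15/286 = 135/143
take √, sign +1: I = 0.27409047

0.274090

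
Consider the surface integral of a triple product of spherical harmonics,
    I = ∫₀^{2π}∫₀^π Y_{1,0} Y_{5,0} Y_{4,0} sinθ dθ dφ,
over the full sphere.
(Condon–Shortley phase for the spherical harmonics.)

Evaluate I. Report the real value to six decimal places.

m-sum 0 ✓  L=10 even ✓  4≤4≤6 ✓
Π(2lᵢ+1) = 3×11×9 = 297
triangle coeff Δ(1,5,4) = 1/495
Σ_t [1,1]: t=1:−1/576 = -1/576
(3j)²=5/99 [(1 5 4; 0 0 0)], sign=-1
(m-triple is (0,0,0) — same symbol as above.)
⇒ 4πI² = 25/33
I = (+1)√(25/33/(4π)) = 0.24553200

0.245532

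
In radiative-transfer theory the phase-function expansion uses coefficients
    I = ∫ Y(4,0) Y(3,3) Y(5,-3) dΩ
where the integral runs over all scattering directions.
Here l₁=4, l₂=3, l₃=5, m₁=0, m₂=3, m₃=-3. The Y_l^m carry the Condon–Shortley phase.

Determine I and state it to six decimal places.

0.196280

Rules hold: Σm=0, L=12 even, 1≤5≤7.
N = 9·7·11 = 693
Δ = 2!·6!·4!/13! = 1/180180
Racah Σ t=0..2: t=0:+1/576 t=1:−1/144 t=2:+1/576 = -1/288
⇒ 3j(4 3 5; 0 0 0)² = 20/1001, sgn +1
Racah Σ t=2..2: t=2:+1/2304 = 1/2304
⇒ 3j(4 3 5; 0 3 -3)² = 5/143, sgn +1
4πI² = N·(3j₀)²·(3jₘ)² = 900/1859
I = +1·√(0.484131/4π) = 0.19628026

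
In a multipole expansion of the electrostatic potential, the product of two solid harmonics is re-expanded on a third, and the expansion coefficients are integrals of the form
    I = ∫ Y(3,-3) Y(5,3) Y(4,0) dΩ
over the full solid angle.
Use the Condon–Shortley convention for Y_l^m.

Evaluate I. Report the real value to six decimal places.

m-sum 0 ✓  L=12 even ✓  2≤4≤8 ✓
Π(2lᵢ+1) = 7×11×9 = 693
triangle coeff Δ(3,5,4) = 1/180180
Σ_t [1,3]: t=1:−1/576 t=2:+1/144 t=3:−1/576 = 1/288
(3j)²=20/1001 [(3 5 4; 0 0 0)], sign=+1
Σ_t [4,4]: t=4:+1/2304 = 1/2304
(3j)²=5/143 [(3 5 4; -3 3 0)], sign=+1
⇒ 4πI² = 900/1859
I = (+1)√(900/1859/(4π)) = 0.19628026

0.196280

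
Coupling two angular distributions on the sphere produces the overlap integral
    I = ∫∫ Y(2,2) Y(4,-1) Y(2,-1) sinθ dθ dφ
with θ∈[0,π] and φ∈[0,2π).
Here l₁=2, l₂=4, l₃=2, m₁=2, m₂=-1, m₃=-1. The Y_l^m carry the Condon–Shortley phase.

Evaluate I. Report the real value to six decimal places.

-0.090112

Checks pass: Σm=0; 8 even; l₃=2∈[2,6].
(2·2+1)(2·4+1)(2·2+1) = 225
Δ: 4! 0! 4! / 9! → 1/630
sum: t=2:+1/16 = 1/16
3j²(2 4 2; 0 0 0) = Δ·Π!·Σ² = 2/35  (sign +1)
sum: t=0:+1/144 = 1/144
3j²(2 4 2; 2 -1 -1) = Δ·Π!·Σ² = 1/126  (sign -1)
combine: 4πI² = 225·2/35·1/126 = 5/49
take √, sign -1: I = -0.09011188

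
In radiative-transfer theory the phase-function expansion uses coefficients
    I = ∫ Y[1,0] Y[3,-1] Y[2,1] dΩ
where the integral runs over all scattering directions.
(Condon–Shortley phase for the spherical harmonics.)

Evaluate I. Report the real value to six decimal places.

m-sum 0 ✓  L=6 even ✓  2≤2≤4 ✓
Π(2lᵢ+1) = 3×7×5 = 105
triangle coeff Δ(1,3,2) = 1/105
Σ_t [1,1]: t=1:−1/4 = -1/4
(3j)²=3/35 [(1 3 2; 0 0 0)], sign=-1
Σ_t [1,1]: t=1:−1/6 = -1/6
(3j)²=8/105 [(1 3 2; 0 -1 1)], sign=+1
⇒ 4πI² = 24/35
I = (-1)√(24/35/(4π)) = -0.23359668

-0.233597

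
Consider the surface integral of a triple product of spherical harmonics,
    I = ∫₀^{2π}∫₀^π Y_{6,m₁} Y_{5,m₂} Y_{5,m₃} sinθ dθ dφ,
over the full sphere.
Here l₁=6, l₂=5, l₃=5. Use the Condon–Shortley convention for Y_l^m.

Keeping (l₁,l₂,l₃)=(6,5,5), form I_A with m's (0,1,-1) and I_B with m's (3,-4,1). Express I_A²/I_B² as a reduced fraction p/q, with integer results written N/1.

Same 6,5,5: normalisation and zero-m 3j drop out of the ratio.
A: Δ: 6! 6! 4! / 17! → 1/28588560; sum: t=2:+1/55296 t=3:−1/7776 t=4:+1/9216 t=5:−1/86400 t=6:+1/12441600 = -7/518400; 3j²(6 5 5; 0 1 -1) = Δ·Π!·Σ² = 12/12155  (sign -1)
B: Δ: 6! 6! 4! / 17! → 1/28588560; sum: t=0:+1/155520 t=1:−1/138240 = -1/1244160; 3j²(6 5 5; 3 -4 1) = Δ·Π!·Σ² = 3/9724  (sign -1)
I_A²/I_B² = (12/12155)/(3/9724) = 16/5

16/5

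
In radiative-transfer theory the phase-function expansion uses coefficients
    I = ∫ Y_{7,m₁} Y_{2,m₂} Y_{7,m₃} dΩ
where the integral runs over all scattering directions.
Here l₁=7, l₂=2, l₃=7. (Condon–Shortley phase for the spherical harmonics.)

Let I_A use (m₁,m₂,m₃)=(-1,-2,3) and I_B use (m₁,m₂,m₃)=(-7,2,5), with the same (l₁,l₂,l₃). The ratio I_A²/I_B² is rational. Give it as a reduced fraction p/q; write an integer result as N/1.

675/91

Same 7,2,7: normalisation and zero-m 3j drop out of the ratio.
A: Δ: 2! 12! 2! / 17! → 1/185640; sum: t=0:+1/3870720 = 1/3870720; 3j²(7 2 7; -1 -2 3) = Δ·Π!·Σ² = 135/6188  (sign +1)
B: Δ: 2! 12! 2! / 17! → 1/185640; sum: t=2:+1/1916006400 = 1/1916006400; 3j²(7 2 7; -7 2 5) = Δ·Π!·Σ² = 1/340  (sign +1)
I_A²/I_B² = (135/6188)/(1/340) = 675/91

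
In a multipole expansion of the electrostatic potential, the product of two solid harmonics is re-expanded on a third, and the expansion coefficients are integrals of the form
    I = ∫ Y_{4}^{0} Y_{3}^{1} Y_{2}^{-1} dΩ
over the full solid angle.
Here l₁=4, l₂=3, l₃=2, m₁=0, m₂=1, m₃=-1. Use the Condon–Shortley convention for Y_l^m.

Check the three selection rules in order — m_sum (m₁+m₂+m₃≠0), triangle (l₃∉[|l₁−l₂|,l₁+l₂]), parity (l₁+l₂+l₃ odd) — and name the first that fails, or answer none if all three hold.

parity

m₁+m₂+m₃ = 0 + 1 − 1 = 0  ✓
triangle: |4−3|=1 ≤ l₃=2 ≤ 4+3=7  ✓
parity: l₁+l₂+l₃ = 9 is odd  ✗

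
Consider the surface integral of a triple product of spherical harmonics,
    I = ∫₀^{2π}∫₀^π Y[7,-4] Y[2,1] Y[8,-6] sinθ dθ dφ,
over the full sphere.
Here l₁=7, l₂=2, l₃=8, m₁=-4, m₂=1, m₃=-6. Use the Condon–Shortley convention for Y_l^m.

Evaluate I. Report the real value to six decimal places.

0.000000

Σmᵢ = -9 ≠ 0, so the φ-integral vanishes; I = 0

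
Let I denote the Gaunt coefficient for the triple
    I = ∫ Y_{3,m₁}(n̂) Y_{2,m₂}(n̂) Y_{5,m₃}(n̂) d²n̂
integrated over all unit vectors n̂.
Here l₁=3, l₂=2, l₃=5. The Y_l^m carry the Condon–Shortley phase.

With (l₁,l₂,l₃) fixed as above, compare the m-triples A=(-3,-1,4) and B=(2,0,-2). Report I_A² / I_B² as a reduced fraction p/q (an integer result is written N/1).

4/3

Same 3,2,5: normalisation and zero-m 3j drop out of the ratio.
A: Δ: 0! 6! 4! / 11! → 1/2310; sum: t=0:+1/4320 = 1/4320; 3j²(3 2 5; -3 -1 4) = Δ·Π!·Σ² = 2/55  (sign -1)
B: Δ: 0! 6! 4! / 11! → 1/2310; sum: t=0:+1/480 = 1/480; 3j²(3 2 5; 2 0 -2) = Δ·Π!·Σ² = 3/110  (sign -1)
I_A²/I_B² = (2/55)/(3/110) = 4/3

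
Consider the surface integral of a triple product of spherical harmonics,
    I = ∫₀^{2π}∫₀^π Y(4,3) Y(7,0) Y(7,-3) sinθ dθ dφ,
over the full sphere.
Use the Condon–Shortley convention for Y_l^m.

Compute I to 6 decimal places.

Checks pass: Σm=0; 18 even; l₃=7∈[3,11].
(2·4+1)(2·7+1)(2·7+1) = 2025
Δ: 4! 4! 10! / 19! → 1/58198140
sum: t=0:+1/17418240 t=1:−1/622080 t=2:+1/230400 t=3:−1/622080 t=4:+1/17418240 = 1/806400
3j²(4 7 7; 0 0 0) = Δ·Π!·Σ² = 2268/230945  (sign -1)
sum: t=0:+1/4354560 t=1:−1/2488320 = -1/5806080
3j²(4 7 7; 3 0 -3) = Δ·Π!·Σ² = 525/92378  (sign -1)
combine: 4πI² = 2025·2268/230945·525/92378 = 241116750/2133423721
take √, sign +1: I = 0.09483534

0.094835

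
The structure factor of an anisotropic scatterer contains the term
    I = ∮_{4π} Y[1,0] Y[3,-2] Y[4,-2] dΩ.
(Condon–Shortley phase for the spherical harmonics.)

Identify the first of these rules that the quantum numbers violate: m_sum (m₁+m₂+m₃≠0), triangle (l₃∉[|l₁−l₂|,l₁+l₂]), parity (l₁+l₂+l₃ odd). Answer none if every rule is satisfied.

Σmᵢ = -4  ✗
l₃∈[|l₁−l₂|,l₁+l₂]=[2,4], have l₃=4
Σlᵢ = 8 ⇒ even

m_sum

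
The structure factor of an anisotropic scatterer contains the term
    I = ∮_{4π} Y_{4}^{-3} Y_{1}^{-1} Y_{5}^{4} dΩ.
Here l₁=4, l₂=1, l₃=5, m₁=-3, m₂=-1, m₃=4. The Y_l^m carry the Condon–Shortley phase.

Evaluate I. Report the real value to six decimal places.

0.294638

Checks pass: Σm=0; 10 even; l₃=5∈[3,5].
(2·4+1)(2·1+1)(2·5+1) = 297
Δ: 0! 8! 2! / 11! → 1/495
sum: t=0:+1/576 = 1/576
3j²(4 1 5; 0 0 0) = Δ·Π!·Σ² = 5/99  (sign -1)
sum: t=0:+1/10080 = 1/10080
3j²(4 1 5; -3 -1 4) = Δ·Π!·Σ² = 4/55  (sign -1)
combine: 4πI² = 297·5/99·4/55 = 12/11
take √, sign +1: I = 0.29463840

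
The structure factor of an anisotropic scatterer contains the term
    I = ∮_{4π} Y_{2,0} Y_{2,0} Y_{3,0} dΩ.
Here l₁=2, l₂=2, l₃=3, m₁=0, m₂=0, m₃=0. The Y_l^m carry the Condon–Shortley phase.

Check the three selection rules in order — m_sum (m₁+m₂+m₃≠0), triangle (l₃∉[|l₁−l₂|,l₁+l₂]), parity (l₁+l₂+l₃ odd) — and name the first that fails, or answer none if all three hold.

azimuthal sum: 0 + 0 + 0 = 0  ✓
0 ≤ 3 ≤ 4 (triangle on l)  ✓
L = 2 + 2 + 3 = 7 (odd)  ✗

parity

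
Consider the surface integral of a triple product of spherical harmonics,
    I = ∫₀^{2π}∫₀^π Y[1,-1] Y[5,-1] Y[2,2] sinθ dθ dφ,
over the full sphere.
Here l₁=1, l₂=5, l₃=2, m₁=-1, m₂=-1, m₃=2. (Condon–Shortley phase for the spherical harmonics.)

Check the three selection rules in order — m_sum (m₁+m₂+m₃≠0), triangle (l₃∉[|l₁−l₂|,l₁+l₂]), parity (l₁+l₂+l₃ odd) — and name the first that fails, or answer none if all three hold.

azimuthal sum: -1 − 1 + 2 = 0  ✓
4 ≤ 2 ≤ 6 (triangle on l)  ✗
L = 1 + 5 + 2 = 8 (even)

triangle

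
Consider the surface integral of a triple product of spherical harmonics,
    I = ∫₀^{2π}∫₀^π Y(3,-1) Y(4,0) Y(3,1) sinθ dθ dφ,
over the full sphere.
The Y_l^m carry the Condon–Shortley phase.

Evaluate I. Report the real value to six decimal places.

m-sum 0 ✓  L=10 even ✓  1≤3≤7 ✓
Π(2lᵢ+1) = 7×9×7 = 441
triangle coeff Δ(3,4,3) = 1/34650
Σ_t [1,3]: t=1:−1/72 t=2:+1/16 t=3:−1/72 = 5/144
(3j)²=2/77 [(3 4 3; 0 0 0)], sign=-1
Σ_t [2,4]: t=2:+1/32 t=3:−1/36 t=4:+1/1152 = 5/1152
(3j)²=1/1386 [(3 4 3; -1 0 1)], sign=+1
⇒ 4πI² = 1/121
I = (-1)√(1/121/(4π)) = -0.02564498

-0.025645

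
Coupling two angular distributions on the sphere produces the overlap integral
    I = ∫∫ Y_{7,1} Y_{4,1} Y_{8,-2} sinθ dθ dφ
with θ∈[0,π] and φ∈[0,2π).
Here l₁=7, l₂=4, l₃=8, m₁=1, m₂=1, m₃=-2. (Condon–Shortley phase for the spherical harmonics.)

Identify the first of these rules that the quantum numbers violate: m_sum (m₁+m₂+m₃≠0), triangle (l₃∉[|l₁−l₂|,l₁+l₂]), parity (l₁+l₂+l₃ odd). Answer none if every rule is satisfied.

Σmᵢ = 0  ✓
l₃∈[|l₁−l₂|,l₁+l₂]=[3,11], have l₃=8  ✓
Σlᵢ = 19 ⇒ odd  ✗

parity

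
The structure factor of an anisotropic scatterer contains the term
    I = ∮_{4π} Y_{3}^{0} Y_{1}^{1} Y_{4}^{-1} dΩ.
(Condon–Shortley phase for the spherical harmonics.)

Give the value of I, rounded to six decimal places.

-0.194664

Checks pass: Σm=0; 8 even; l₃=4∈[2,4].
(2·3+1)(2·1+1)(2·4+1) = 189
Δ: 0! 6! 2! / 9! → 1/252
sum: t=0:+1/36 = 1/36
3j²(3 1 4; 0 0 0) = Δ·Π!·Σ² = 4/63  (sign +1)
sum: t=0:+1/72 = 1/72
3j²(3 1 4; 0 1 -1) = Δ·Π!·Σ² = 5/126  (sign -1)
combine: 4πI² = 189·4/63·5/126 = 10/21
take √, sign -1: I = -0.19466390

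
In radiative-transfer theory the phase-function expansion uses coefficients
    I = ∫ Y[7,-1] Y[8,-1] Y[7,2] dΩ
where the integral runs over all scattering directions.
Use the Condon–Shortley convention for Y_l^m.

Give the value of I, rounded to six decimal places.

Rules hold: Σm=0, L=22 even, 1≤7≤15.
N = 15·17·15 = 3825
Δ = 8!·6!·8!/23! = 1/22086194130
Racah Σ t=1..7: t=1:−1/18289152000 t=2:+1/248832000 t=3:−1/24883200 t=4:+1/11943936 t=5:−1/24883200 t=6:+1/248832000 t=7:−1/18289152000 = 11/975421440
⇒ 3j(7 8 7; 0 0 0)² = 1750/289731, sgn -1
Racah Σ t=2..7: t=2:+1/746496000 t=3:−1/49766400 t=4:+1/19906560 t=5:−1/37324800 t=6:+1/348364800 t=7:−1/24385536000 = 11/1463132160
⇒ 3j(7 8 7; -1 -1 2)² = 4000/676039, sgn -1
4πI² = N·(3j₀)²·(3jₘ)² = 75000000/548653937
I = +1·√(0.136698/4π) = 0.10429811

0.104298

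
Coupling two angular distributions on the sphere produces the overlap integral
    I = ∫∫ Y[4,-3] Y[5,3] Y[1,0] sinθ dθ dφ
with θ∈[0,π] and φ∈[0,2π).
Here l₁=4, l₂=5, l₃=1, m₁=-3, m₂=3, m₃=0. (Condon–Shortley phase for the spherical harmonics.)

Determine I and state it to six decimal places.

Checks pass: Σm=0; 10 even; l₃=1∈[1,9].
(2·4+1)(2·5+1)(2·1+1) = 297
Δ: 8! 0! 2! / 11! → 1/495
sum: t=4:+1/576 = 1/576
3j²(4 5 1; 0 0 0) = Δ·Π!·Σ² = 5/99  (sign -1)
sum: t=7:−1/5040 = -1/5040
3j²(4 5 1; -3 3 0) = Δ·Π!·Σ² = 16/495  (sign +1)
combine: 4πI² = 297·5/99·16/495 = 16/33
take √, sign -1: I = -0.19642560

-0.196426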